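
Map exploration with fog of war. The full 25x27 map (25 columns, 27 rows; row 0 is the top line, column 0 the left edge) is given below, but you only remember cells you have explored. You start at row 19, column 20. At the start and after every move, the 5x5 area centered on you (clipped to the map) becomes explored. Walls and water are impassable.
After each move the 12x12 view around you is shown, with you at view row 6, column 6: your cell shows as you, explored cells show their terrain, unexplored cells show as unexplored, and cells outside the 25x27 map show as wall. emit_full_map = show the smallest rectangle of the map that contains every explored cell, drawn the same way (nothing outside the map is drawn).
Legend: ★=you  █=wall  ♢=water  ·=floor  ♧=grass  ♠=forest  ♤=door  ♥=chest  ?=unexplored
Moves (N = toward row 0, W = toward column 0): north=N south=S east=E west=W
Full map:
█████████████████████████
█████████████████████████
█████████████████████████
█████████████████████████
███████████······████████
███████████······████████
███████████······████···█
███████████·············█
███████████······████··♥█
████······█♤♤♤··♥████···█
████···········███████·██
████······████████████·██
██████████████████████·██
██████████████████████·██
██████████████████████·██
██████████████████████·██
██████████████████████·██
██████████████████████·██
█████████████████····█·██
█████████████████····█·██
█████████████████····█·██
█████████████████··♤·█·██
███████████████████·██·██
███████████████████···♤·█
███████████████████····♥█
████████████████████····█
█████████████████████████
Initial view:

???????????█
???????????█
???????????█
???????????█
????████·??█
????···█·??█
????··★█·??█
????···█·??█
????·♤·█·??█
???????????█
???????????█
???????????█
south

???????????█
???????????█
???????????█
????████·??█
????···█·??█
????···█·??█
????··★█·??█
????·♤·█·??█
????█·██·??█
???????????█
???????????█
???????????█

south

???????????█
???????????█
????████·??█
????···█·??█
????···█·??█
????···█·??█
????·♤★█·??█
????█·██·??█
????█···♤??█
???????????█
???????????█
???????????█

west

????????????
????????????
?????████·??
?????···█·??
????····█·??
????····█·??
????··★·█·??
????██·██·??
????██···♤??
????????????
????????????
????????????

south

????????????
?????████·??
?????···█·??
????····█·??
????····█·??
????··♤·█·??
????██★██·??
????██···♤??
????██···???
????????????
????????????
████████████

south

?????████·??
?????···█·??
????····█·??
????····█·??
????··♤·█·??
????██·██·??
????██★··♤??
????██···???
????███··???
????????????
████████████
████████████

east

????████·??█
????···█·??█
???····█·??█
???····█·??█
???··♤·█·??█
???██·██·??█
???██·★·♤??█
???██····??█
???███···??█
???????????█
████████████
████████████

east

???████·??██
???···█·??██
??····█·??██
??····█·??██
??··♤·█·█?██
??██·██·█?██
??██··★♤·?██
??██····♥?██
??███····?██
??????????██
████████████
████████████

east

??████·??███
??···█·??███
?····█·??███
?····█·??███
?··♤·█·█████
?██·██·█████
?██···★·████
?██····♥████
?███····████
?????????███
████████████
████████████

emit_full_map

?████·??
?···█·??
····█·??
····█·??
··♤·█·██
██·██·██
██···★·█
██····♥█
███····█

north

?????????███
??████·??███
??···█·??███
?····█·??███
?····█·█████
?··♤·█·█████
?██·██★█████
?██···♤·████
?██····♥████
?███····████
?????????███
████████████

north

?????????███
?????????███
??████·??███
??···█·??███
?····█·█████
?····█·█████
?··♤·█★█████
?██·██·█████
?██···♤·████
?██····♥████
?███····████
?????????███

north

?????????███
?????????███
?????????███
??████·??███
??···█·█████
?····█·█████
?····█★█████
?··♤·█·█████
?██·██·█████
?██···♤·████
?██····♥████
?███····████

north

?????????███
?????????███
?????????███
?????????███
??████·█████
??···█·█████
?····█★█████
?····█·█████
?··♤·█·█████
?██·██·█████
?██···♤·████
?██····♥████

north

?????????███
?????????███
?????????███
?????????███
????██·█████
??████·█████
??···█★█████
?····█·█████
?····█·█████
?··♤·█·█████
?██·██·█████
?██···♤·████

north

?????????███
?????????███
?????????███
?????????███
????██·█████
????██·█████
??████★█████
??···█·█████
?····█·█████
?····█·█████
?··♤·█·█████
?██·██·█████

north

?????????███
?????????███
?????????███
?????????███
????██·█████
????██·█████
????██★█████
??████·█████
??···█·█████
?····█·█████
?····█·█████
?··♤·█·█████

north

?????????███
?????????███
?????????███
?????????███
????██·█████
????██·█████
????██★█████
????██·█████
??████·█████
??···█·█████
?····█·█████
?····█·█████

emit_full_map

???██·██
???██·██
???██★██
???██·██
?████·██
?···█·██
····█·██
····█·██
··♤·█·██
██·██·██
██···♤·█
██····♥█
███····█

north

?????????███
?????????███
?????????███
?????????███
????██·█████
????██·█████
????██★█████
????██·█████
????██·█████
??████·█████
??···█·█████
?····█·█████

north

?????????███
?????????███
?????????███
?????????███
????██·█████
????██·█████
????██★█████
????██·█████
????██·█████
????██·█████
??████·█████
??···█·█████

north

?????????███
?????????███
?????????███
?????????███
????██·█████
????██·█████
????██★█████
????██·█████
????██·█████
????██·█████
????██·█████
??████·█████

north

?????????███
?????????███
?????????███
?????????███
????█···████
????██·█████
????██★█████
????██·█████
????██·█████
????██·█████
????██·█████
????██·█████

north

?????????███
?????????███
?????????███
?????????███
????█··♥████
????█···████
????██★█████
????██·█████
????██·█████
????██·█████
????██·█████
????██·█████

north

?????????███
?????????███
?????????███
?????????███
????····████
????█··♥████
????█·★·████
????██·█████
????██·█████
????██·█████
????██·█████
????██·█████

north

?????????███
?????????███
?????????███
?????????███
????█···████
????····████
????█·★♥████
????█···████
????██·█████
????██·█████
????██·█████
????██·█████

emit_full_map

???█···█
???····█
???█·★♥█
???█···█
???██·██
???██·██
???██·██
???██·██
???██·██
???██·██
???██·██
?████·██
?···█·██
····█·██
····█·██
··♤·█·██
██·██·██
██···♤·█
██····♥█
███····█


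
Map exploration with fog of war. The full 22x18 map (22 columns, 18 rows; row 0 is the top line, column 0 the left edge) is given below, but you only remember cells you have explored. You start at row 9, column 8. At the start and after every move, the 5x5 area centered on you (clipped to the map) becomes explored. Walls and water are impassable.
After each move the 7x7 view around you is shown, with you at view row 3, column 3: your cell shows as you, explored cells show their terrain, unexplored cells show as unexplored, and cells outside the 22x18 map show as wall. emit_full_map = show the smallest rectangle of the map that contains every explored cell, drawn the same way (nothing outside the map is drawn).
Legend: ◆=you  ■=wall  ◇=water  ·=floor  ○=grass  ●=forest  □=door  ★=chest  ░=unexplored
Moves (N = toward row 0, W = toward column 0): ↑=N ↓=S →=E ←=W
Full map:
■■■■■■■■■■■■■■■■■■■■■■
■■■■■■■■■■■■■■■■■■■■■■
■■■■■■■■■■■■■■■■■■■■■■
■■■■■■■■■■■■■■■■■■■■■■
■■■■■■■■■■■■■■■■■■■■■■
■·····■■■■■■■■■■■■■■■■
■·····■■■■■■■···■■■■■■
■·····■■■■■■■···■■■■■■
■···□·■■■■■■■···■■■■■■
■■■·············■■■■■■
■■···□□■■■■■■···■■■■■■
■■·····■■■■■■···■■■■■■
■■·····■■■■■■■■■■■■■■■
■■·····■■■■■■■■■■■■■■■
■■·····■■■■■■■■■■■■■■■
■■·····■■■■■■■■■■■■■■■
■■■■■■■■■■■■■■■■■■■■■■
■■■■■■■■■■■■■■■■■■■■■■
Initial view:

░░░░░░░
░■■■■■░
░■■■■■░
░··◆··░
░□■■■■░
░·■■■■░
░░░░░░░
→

░░░░░░░
■■■■■■░
■■■■■■░
···◆··░
□■■■■■░
·■■■■■░
░░░░░░░

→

░░░░░░░
■■■■■■░
■■■■■■░
···◆··░
■■■■■■░
■■■■■■░
░░░░░░░

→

░░░░░░░
■■■■■·░
■■■■■·░
···◆··░
■■■■■·░
■■■■■·░
░░░░░░░

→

░░░░░░░
■■■■··░
■■■■··░
···◆··░
■■■■··░
■■■■··░
░░░░░░░

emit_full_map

■■■■■■■··
■■■■■■■··
······◆··
□■■■■■■··
·■■■■■■··

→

░░░░░░░
■■■···░
■■■···░
···◆··░
■■■···░
■■■···░
░░░░░░░

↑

░░░░░░░
░■■···░
■■■···░
■■■◆··░
······░
■■■···░
■■■···░

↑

░░░░░░░
░■■■■■░
░■■···░
■■■◆··░
■■■···░
······░
■■■···░

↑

░░░░░░░
░■■■■■░
░■■■■■░
░■■◆··░
■■■···░
■■■···░
······░

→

░░░░░░░
■■■■■■░
■■■■■■░
■■·◆·■░
■■···■░
■■···■░
·····░░

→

░░░░░░░
■■■■■■░
■■■■■■░
■··◆■■░
■···■■░
■···■■░
····░░░

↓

■■■■■■░
■■■■■■░
■···■■░
■··◆■■░
■···■■░
····■■░
■···░░░

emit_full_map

░░░░░■■■■■■■
░░░░░■■■■■■■
░░░░░■■···■■
■■■■■■■··◆■■
■■■■■■■···■■
··········■■
□■■■■■■···░░
·■■■■■■···░░

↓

■■■■■■░
■···■■░
■···■■░
■··◆■■░
····■■░
■···■■░
■···░░░

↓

■···■■░
■···■■░
■···■■░
···◆■■░
■···■■░
■···■■░
░░░░░░░

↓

■···■■░
■···■■░
····■■░
■··◆■■░
■···■■░
░■■■■■░
░░░░░░░

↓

■···■■░
····■■░
■···■■░
■··◆■■░
░■■■■■░
░■■■■■░
░░░░░░░

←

■■···■■
·····■■
■■···■■
■■·◆·■■
░■■■■■■
░■■■■■■
░░░░░░░

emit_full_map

░░░░░■■■■■■■
░░░░░■■■■■■■
░░░░░■■···■■
■■■■■■■···■■
■■■■■■■···■■
··········■■
□■■■■■■···■■
·■■■■■■·◆·■■
░░░░░░■■■■■■
░░░░░░■■■■■■

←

■■■···■
······■
■■■···■
■■■◆··■
░■■■■■■
░■■■■■■
░░░░░░░

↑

■■■···■
■■■···■
······■
■■■◆··■
■■■···■
░■■■■■■
░■■■■■■

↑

░■■···■
■■■···■
■■■···■
···◆··■
■■■···■
■■■···■
░■■■■■■

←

░░■■···
■■■■···
■■■■···
···◆···
■■■■···
■■■■···
░░■■■■■

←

░░░■■··
■■■■■··
■■■■■··
···◆···
■■■■■··
■■■■■··
░░░■■■■

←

░░░░■■·
■■■■■■·
■■■■■■·
···◆···
■■■■■■·
■■■■■■·
░░░░■■■

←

░░░░░■■
■■■■■■■
■■■■■■■
···◆···
□■■■■■■
·■■■■■■
░░░░░■■

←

░░░░░░■
░■■■■■■
░■■■■■■
░··◆···
░□■■■■■
░·■■■■■
░░░░░░■

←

░░░░░░░
░·■■■■■
░·■■■■■
░··◆···
░□□■■■■
░··■■■■
░░░░░░░

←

░░░░░░░
░··■■■■
░□·■■■■
░··◆···
░·□□■■■
░···■■■
░░░░░░░

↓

░··■■■■
░□·■■■■
░······
░·□◆■■■
░···■■■
░···■■░
░░░░░░░

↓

░□·■■■■
░······
░·□□■■■
░··◆■■■
░···■■░
░···■■░
░░░░░░░

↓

░······
░·□□■■■
░···■■■
░··◆■■░
░···■■░
░···■■░
░░░░░░░

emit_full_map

░░░░░░░■■■■■■■
░░░░░░░■■■■■■■
░░░░░░░■■···■■
··■■■■■■■···■■
□·■■■■■■■···■■
············■■
·□□■■■■■■···■■
···■■■■■■···■■
··◆■■░░■■■■■■■
···■■░░■■■■■■■
···■■░░░░░░░░░

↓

░·□□■■■
░···■■■
░···■■░
░··◆■■░
░···■■░
░···■■░
░░░░░░░

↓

░···■■■
░···■■░
░···■■░
░··◆■■░
░···■■░
░■■■■■░
░░░░░░░

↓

░···■■░
░···■■░
░···■■░
░··◆■■░
░■■■■■░
░■■■■■░
■■■■■■■

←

░░···■■
░····■■
░····■■
░··◆·■■
░■■■■■■
░■■■■■■
■■■■■■■

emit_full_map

░░░░░░░░■■■■■■■
░░░░░░░░■■■■■■■
░░░░░░░░■■···■■
░··■■■■■■■···■■
░□·■■■■■■■···■■
░············■■
░·□□■■■■■■···■■
░···■■■■■■···■■
░···■■░░■■■■■■■
····■■░░■■■■■■■
····■■░░░░░░░░░
··◆·■■░░░░░░░░░
■■■■■■░░░░░░░░░
■■■■■■░░░░░░░░░


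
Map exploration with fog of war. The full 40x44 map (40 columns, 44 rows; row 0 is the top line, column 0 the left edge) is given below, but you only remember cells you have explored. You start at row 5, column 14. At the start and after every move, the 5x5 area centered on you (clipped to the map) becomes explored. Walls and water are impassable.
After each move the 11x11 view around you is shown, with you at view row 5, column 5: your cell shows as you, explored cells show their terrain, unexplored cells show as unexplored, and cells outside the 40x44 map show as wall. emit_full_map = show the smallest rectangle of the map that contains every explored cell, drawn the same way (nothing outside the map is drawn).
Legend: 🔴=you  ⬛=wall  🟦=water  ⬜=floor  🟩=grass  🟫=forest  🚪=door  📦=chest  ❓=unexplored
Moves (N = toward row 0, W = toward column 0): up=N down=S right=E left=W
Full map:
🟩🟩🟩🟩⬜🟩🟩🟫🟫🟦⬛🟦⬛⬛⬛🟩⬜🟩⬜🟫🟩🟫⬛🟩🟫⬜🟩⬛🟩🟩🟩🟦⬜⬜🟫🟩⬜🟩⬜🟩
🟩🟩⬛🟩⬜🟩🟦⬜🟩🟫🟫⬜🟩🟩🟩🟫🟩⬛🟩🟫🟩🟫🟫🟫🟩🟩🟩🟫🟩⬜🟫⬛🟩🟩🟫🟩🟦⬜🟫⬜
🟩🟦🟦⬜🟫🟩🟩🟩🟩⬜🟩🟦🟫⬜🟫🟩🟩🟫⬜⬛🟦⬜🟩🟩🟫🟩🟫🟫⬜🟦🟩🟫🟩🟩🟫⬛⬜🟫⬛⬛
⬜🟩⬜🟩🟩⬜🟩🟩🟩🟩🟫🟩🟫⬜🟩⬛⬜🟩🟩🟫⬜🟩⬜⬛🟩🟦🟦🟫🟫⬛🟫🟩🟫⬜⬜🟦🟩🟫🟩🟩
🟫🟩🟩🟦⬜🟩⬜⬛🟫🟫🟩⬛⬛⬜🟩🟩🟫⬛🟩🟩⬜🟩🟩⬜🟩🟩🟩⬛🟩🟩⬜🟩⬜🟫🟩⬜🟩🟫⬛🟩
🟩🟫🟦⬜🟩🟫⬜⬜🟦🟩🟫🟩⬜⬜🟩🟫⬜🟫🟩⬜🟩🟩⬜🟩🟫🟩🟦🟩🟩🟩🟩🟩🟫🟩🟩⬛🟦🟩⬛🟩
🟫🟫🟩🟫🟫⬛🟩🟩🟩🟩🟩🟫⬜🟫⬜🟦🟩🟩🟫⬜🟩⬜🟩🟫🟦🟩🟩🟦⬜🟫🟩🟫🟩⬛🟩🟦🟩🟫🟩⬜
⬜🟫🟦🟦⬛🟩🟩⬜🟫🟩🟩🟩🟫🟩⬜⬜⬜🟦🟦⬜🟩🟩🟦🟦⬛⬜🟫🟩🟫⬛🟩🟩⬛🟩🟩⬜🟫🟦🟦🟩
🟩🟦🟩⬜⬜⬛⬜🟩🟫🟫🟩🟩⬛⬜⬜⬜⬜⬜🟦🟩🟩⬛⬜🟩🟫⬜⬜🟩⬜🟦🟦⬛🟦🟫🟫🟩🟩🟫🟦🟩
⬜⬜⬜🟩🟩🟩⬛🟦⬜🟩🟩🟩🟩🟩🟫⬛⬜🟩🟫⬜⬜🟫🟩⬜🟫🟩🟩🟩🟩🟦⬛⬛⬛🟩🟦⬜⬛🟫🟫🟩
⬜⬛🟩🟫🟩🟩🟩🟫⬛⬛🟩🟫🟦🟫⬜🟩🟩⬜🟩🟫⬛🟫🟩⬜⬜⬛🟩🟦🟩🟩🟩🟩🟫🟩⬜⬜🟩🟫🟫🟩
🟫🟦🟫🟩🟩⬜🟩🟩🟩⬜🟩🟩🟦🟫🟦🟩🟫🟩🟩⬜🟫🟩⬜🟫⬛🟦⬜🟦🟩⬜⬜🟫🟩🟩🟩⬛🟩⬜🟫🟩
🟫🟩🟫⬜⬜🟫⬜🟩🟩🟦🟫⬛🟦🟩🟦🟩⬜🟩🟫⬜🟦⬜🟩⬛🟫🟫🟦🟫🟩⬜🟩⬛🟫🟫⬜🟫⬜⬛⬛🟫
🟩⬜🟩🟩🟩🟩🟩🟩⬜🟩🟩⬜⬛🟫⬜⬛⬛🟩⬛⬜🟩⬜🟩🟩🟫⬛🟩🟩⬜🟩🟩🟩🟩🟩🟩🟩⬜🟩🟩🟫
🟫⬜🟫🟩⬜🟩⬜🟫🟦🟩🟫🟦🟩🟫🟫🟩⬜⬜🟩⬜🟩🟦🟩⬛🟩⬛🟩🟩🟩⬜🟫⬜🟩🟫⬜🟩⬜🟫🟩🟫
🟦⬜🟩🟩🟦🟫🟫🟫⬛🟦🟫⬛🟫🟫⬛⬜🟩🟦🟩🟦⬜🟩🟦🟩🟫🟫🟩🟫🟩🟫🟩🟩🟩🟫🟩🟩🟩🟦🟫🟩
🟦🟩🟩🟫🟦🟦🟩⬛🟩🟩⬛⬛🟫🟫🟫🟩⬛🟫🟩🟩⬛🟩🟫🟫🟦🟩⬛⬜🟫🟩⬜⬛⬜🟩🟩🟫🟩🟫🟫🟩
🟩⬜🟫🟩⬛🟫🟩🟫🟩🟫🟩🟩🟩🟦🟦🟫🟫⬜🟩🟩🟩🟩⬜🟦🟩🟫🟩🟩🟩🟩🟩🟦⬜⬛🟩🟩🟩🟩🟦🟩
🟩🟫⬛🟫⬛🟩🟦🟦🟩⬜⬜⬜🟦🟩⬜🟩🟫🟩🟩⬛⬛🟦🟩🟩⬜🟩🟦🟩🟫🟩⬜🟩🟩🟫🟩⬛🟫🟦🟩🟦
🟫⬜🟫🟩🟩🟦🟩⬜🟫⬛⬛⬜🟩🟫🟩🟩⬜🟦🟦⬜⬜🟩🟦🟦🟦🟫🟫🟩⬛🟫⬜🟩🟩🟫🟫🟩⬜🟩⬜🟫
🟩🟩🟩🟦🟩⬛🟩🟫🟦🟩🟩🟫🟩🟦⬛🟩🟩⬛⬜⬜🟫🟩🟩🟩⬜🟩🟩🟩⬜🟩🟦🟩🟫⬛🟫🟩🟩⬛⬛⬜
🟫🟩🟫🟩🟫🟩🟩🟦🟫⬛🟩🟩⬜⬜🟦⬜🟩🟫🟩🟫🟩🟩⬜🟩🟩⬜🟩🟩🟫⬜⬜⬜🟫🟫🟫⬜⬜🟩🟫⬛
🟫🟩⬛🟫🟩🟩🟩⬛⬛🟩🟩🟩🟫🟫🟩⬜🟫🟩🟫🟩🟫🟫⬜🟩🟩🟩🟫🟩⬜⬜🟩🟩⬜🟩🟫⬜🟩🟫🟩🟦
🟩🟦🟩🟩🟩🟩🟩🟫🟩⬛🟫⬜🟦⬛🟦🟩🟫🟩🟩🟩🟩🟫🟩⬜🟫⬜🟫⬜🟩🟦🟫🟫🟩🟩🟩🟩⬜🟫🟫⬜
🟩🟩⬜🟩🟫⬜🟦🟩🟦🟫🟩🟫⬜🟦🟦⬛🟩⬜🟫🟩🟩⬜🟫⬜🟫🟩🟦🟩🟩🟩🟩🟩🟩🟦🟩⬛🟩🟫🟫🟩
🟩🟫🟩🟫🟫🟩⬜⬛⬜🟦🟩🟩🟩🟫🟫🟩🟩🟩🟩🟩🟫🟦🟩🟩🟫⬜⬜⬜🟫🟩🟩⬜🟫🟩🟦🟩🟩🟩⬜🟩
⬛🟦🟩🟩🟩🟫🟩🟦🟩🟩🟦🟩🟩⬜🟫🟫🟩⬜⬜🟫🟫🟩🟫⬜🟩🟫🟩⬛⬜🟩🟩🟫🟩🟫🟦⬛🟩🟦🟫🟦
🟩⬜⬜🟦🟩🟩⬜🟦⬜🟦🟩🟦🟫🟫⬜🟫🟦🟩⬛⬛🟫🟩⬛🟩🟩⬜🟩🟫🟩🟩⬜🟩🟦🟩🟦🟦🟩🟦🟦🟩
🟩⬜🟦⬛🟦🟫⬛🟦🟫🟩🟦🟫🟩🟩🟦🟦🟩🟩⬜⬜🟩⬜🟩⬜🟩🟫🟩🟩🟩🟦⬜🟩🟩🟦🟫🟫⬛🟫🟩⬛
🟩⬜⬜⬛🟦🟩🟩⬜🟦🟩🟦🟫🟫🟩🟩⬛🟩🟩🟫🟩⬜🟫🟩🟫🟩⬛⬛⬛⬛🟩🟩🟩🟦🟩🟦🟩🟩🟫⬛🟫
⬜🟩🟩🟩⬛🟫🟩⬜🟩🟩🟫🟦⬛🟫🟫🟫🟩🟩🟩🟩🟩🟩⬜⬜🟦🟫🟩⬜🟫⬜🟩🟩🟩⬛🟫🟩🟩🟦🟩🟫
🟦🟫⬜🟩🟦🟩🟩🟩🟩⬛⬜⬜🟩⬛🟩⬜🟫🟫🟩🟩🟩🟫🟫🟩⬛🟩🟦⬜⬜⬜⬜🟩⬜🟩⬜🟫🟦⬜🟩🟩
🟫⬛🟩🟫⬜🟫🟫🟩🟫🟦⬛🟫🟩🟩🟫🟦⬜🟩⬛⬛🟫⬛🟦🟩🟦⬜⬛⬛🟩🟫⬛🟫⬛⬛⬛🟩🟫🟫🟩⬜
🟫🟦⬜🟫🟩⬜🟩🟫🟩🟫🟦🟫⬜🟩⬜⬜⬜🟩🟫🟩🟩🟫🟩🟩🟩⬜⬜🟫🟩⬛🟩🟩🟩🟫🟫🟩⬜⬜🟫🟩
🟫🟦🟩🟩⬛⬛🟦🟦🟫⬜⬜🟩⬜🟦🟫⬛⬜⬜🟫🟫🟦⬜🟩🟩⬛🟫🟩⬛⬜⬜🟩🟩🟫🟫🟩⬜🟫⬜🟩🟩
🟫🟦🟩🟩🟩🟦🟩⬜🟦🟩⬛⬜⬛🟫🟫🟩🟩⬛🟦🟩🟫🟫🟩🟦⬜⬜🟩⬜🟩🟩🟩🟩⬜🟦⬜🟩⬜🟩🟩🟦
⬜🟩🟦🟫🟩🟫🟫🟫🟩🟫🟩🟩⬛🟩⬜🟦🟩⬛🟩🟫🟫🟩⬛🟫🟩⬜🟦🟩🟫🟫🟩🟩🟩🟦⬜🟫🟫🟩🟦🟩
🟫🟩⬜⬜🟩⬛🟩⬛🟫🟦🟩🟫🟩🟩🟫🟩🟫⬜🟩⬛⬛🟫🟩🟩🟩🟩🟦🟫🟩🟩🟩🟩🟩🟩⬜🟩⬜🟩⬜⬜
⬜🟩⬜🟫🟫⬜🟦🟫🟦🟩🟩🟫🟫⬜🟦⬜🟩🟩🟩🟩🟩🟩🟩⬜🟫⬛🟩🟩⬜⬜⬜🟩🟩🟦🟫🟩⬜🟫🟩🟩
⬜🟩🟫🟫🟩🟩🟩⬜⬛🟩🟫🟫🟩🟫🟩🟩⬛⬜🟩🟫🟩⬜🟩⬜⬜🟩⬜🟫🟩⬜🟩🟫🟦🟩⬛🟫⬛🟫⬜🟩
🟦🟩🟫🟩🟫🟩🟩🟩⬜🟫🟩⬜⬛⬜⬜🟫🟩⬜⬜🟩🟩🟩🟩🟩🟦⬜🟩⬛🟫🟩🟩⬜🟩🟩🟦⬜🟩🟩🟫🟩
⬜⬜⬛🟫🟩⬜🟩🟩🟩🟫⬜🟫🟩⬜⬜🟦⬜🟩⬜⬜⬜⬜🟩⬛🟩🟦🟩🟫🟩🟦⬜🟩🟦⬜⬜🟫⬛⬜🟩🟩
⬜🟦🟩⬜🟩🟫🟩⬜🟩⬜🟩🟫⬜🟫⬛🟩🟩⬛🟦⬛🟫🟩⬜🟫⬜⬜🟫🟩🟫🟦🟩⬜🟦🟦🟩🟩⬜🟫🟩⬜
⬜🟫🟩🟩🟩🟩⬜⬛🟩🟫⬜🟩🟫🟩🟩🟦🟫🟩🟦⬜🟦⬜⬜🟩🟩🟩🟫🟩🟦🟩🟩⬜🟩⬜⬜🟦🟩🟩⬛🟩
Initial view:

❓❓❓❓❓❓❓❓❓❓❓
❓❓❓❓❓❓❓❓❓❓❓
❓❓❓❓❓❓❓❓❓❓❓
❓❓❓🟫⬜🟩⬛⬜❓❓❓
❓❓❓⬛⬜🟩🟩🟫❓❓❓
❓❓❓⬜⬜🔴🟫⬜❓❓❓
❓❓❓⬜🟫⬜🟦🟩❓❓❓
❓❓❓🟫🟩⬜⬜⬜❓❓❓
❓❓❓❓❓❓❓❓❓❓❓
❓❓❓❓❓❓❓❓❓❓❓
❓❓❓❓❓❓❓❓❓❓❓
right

❓❓❓❓❓❓❓❓❓❓❓
❓❓❓❓❓❓❓❓❓❓❓
❓❓❓❓❓❓❓❓❓❓❓
❓❓🟫⬜🟩⬛⬜🟩❓❓❓
❓❓⬛⬜🟩🟩🟫⬛❓❓❓
❓❓⬜⬜🟩🔴⬜🟫❓❓❓
❓❓⬜🟫⬜🟦🟩🟩❓❓❓
❓❓🟫🟩⬜⬜⬜🟦❓❓❓
❓❓❓❓❓❓❓❓❓❓❓
❓❓❓❓❓❓❓❓❓❓❓
❓❓❓❓❓❓❓❓❓❓❓

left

❓❓❓❓❓❓❓❓❓❓❓
❓❓❓❓❓❓❓❓❓❓❓
❓❓❓❓❓❓❓❓❓❓❓
❓❓❓🟫⬜🟩⬛⬜🟩❓❓
❓❓❓⬛⬜🟩🟩🟫⬛❓❓
❓❓❓⬜⬜🔴🟫⬜🟫❓❓
❓❓❓⬜🟫⬜🟦🟩🟩❓❓
❓❓❓🟫🟩⬜⬜⬜🟦❓❓
❓❓❓❓❓❓❓❓❓❓❓
❓❓❓❓❓❓❓❓❓❓❓
❓❓❓❓❓❓❓❓❓❓❓

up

⬛⬛⬛⬛⬛⬛⬛⬛⬛⬛⬛
❓❓❓❓❓❓❓❓❓❓❓
❓❓❓❓❓❓❓❓❓❓❓
❓❓❓🟫⬜🟫🟩🟩❓❓❓
❓❓❓🟫⬜🟩⬛⬜🟩❓❓
❓❓❓⬛⬜🔴🟩🟫⬛❓❓
❓❓❓⬜⬜🟩🟫⬜🟫❓❓
❓❓❓⬜🟫⬜🟦🟩🟩❓❓
❓❓❓🟫🟩⬜⬜⬜🟦❓❓
❓❓❓❓❓❓❓❓❓❓❓
❓❓❓❓❓❓❓❓❓❓❓

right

⬛⬛⬛⬛⬛⬛⬛⬛⬛⬛⬛
❓❓❓❓❓❓❓❓❓❓❓
❓❓❓❓❓❓❓❓❓❓❓
❓❓🟫⬜🟫🟩🟩🟫❓❓❓
❓❓🟫⬜🟩⬛⬜🟩❓❓❓
❓❓⬛⬜🟩🔴🟫⬛❓❓❓
❓❓⬜⬜🟩🟫⬜🟫❓❓❓
❓❓⬜🟫⬜🟦🟩🟩❓❓❓
❓❓🟫🟩⬜⬜⬜🟦❓❓❓
❓❓❓❓❓❓❓❓❓❓❓
❓❓❓❓❓❓❓❓❓❓❓

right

⬛⬛⬛⬛⬛⬛⬛⬛⬛⬛⬛
❓❓❓❓❓❓❓❓❓❓❓
❓❓❓❓❓❓❓❓❓❓❓
❓🟫⬜🟫🟩🟩🟫⬜❓❓❓
❓🟫⬜🟩⬛⬜🟩🟩❓❓❓
❓⬛⬜🟩🟩🔴⬛🟩❓❓❓
❓⬜⬜🟩🟫⬜🟫🟩❓❓❓
❓⬜🟫⬜🟦🟩🟩🟫❓❓❓
❓🟫🟩⬜⬜⬜🟦❓❓❓❓
❓❓❓❓❓❓❓❓❓❓❓
❓❓❓❓❓❓❓❓❓❓❓

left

⬛⬛⬛⬛⬛⬛⬛⬛⬛⬛⬛
❓❓❓❓❓❓❓❓❓❓❓
❓❓❓❓❓❓❓❓❓❓❓
❓❓🟫⬜🟫🟩🟩🟫⬜❓❓
❓❓🟫⬜🟩⬛⬜🟩🟩❓❓
❓❓⬛⬜🟩🔴🟫⬛🟩❓❓
❓❓⬜⬜🟩🟫⬜🟫🟩❓❓
❓❓⬜🟫⬜🟦🟩🟩🟫❓❓
❓❓🟫🟩⬜⬜⬜🟦❓❓❓
❓❓❓❓❓❓❓❓❓❓❓
❓❓❓❓❓❓❓❓❓❓❓

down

❓❓❓❓❓❓❓❓❓❓❓
❓❓❓❓❓❓❓❓❓❓❓
❓❓🟫⬜🟫🟩🟩🟫⬜❓❓
❓❓🟫⬜🟩⬛⬜🟩🟩❓❓
❓❓⬛⬜🟩🟩🟫⬛🟩❓❓
❓❓⬜⬜🟩🔴⬜🟫🟩❓❓
❓❓⬜🟫⬜🟦🟩🟩🟫❓❓
❓❓🟫🟩⬜⬜⬜🟦❓❓❓
❓❓❓❓❓❓❓❓❓❓❓
❓❓❓❓❓❓❓❓❓❓❓
❓❓❓❓❓❓❓❓❓❓❓

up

⬛⬛⬛⬛⬛⬛⬛⬛⬛⬛⬛
❓❓❓❓❓❓❓❓❓❓❓
❓❓❓❓❓❓❓❓❓❓❓
❓❓🟫⬜🟫🟩🟩🟫⬜❓❓
❓❓🟫⬜🟩⬛⬜🟩🟩❓❓
❓❓⬛⬜🟩🔴🟫⬛🟩❓❓
❓❓⬜⬜🟩🟫⬜🟫🟩❓❓
❓❓⬜🟫⬜🟦🟩🟩🟫❓❓
❓❓🟫🟩⬜⬜⬜🟦❓❓❓
❓❓❓❓❓❓❓❓❓❓❓
❓❓❓❓❓❓❓❓❓❓❓

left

⬛⬛⬛⬛⬛⬛⬛⬛⬛⬛⬛
❓❓❓❓❓❓❓❓❓❓❓
❓❓❓❓❓❓❓❓❓❓❓
❓❓❓🟫⬜🟫🟩🟩🟫⬜❓
❓❓❓🟫⬜🟩⬛⬜🟩🟩❓
❓❓❓⬛⬜🔴🟩🟫⬛🟩❓
❓❓❓⬜⬜🟩🟫⬜🟫🟩❓
❓❓❓⬜🟫⬜🟦🟩🟩🟫❓
❓❓❓🟫🟩⬜⬜⬜🟦❓❓
❓❓❓❓❓❓❓❓❓❓❓
❓❓❓❓❓❓❓❓❓❓❓

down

❓❓❓❓❓❓❓❓❓❓❓
❓❓❓❓❓❓❓❓❓❓❓
❓❓❓🟫⬜🟫🟩🟩🟫⬜❓
❓❓❓🟫⬜🟩⬛⬜🟩🟩❓
❓❓❓⬛⬜🟩🟩🟫⬛🟩❓
❓❓❓⬜⬜🔴🟫⬜🟫🟩❓
❓❓❓⬜🟫⬜🟦🟩🟩🟫❓
❓❓❓🟫🟩⬜⬜⬜🟦❓❓
❓❓❓❓❓❓❓❓❓❓❓
❓❓❓❓❓❓❓❓❓❓❓
❓❓❓❓❓❓❓❓❓❓❓

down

❓❓❓❓❓❓❓❓❓❓❓
❓❓❓🟫⬜🟫🟩🟩🟫⬜❓
❓❓❓🟫⬜🟩⬛⬜🟩🟩❓
❓❓❓⬛⬜🟩🟩🟫⬛🟩❓
❓❓❓⬜⬜🟩🟫⬜🟫🟩❓
❓❓❓⬜🟫🔴🟦🟩🟩🟫❓
❓❓❓🟫🟩⬜⬜⬜🟦❓❓
❓❓❓⬛⬜⬜⬜⬜❓❓❓
❓❓❓❓❓❓❓❓❓❓❓
❓❓❓❓❓❓❓❓❓❓❓
❓❓❓❓❓❓❓❓❓❓❓

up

❓❓❓❓❓❓❓❓❓❓❓
❓❓❓❓❓❓❓❓❓❓❓
❓❓❓🟫⬜🟫🟩🟩🟫⬜❓
❓❓❓🟫⬜🟩⬛⬜🟩🟩❓
❓❓❓⬛⬜🟩🟩🟫⬛🟩❓
❓❓❓⬜⬜🔴🟫⬜🟫🟩❓
❓❓❓⬜🟫⬜🟦🟩🟩🟫❓
❓❓❓🟫🟩⬜⬜⬜🟦❓❓
❓❓❓⬛⬜⬜⬜⬜❓❓❓
❓❓❓❓❓❓❓❓❓❓❓
❓❓❓❓❓❓❓❓❓❓❓

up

⬛⬛⬛⬛⬛⬛⬛⬛⬛⬛⬛
❓❓❓❓❓❓❓❓❓❓❓
❓❓❓❓❓❓❓❓❓❓❓
❓❓❓🟫⬜🟫🟩🟩🟫⬜❓
❓❓❓🟫⬜🟩⬛⬜🟩🟩❓
❓❓❓⬛⬜🔴🟩🟫⬛🟩❓
❓❓❓⬜⬜🟩🟫⬜🟫🟩❓
❓❓❓⬜🟫⬜🟦🟩🟩🟫❓
❓❓❓🟫🟩⬜⬜⬜🟦❓❓
❓❓❓⬛⬜⬜⬜⬜❓❓❓
❓❓❓❓❓❓❓❓❓❓❓

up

⬛⬛⬛⬛⬛⬛⬛⬛⬛⬛⬛
⬛⬛⬛⬛⬛⬛⬛⬛⬛⬛⬛
❓❓❓❓❓❓❓❓❓❓❓
❓❓❓🟩🟩🟩🟫🟩❓❓❓
❓❓❓🟫⬜🟫🟩🟩🟫⬜❓
❓❓❓🟫⬜🔴⬛⬜🟩🟩❓
❓❓❓⬛⬜🟩🟩🟫⬛🟩❓
❓❓❓⬜⬜🟩🟫⬜🟫🟩❓
❓❓❓⬜🟫⬜🟦🟩🟩🟫❓
❓❓❓🟫🟩⬜⬜⬜🟦❓❓
❓❓❓⬛⬜⬜⬜⬜❓❓❓

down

⬛⬛⬛⬛⬛⬛⬛⬛⬛⬛⬛
❓❓❓❓❓❓❓❓❓❓❓
❓❓❓🟩🟩🟩🟫🟩❓❓❓
❓❓❓🟫⬜🟫🟩🟩🟫⬜❓
❓❓❓🟫⬜🟩⬛⬜🟩🟩❓
❓❓❓⬛⬜🔴🟩🟫⬛🟩❓
❓❓❓⬜⬜🟩🟫⬜🟫🟩❓
❓❓❓⬜🟫⬜🟦🟩🟩🟫❓
❓❓❓🟫🟩⬜⬜⬜🟦❓❓
❓❓❓⬛⬜⬜⬜⬜❓❓❓
❓❓❓❓❓❓❓❓❓❓❓

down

❓❓❓❓❓❓❓❓❓❓❓
❓❓❓🟩🟩🟩🟫🟩❓❓❓
❓❓❓🟫⬜🟫🟩🟩🟫⬜❓
❓❓❓🟫⬜🟩⬛⬜🟩🟩❓
❓❓❓⬛⬜🟩🟩🟫⬛🟩❓
❓❓❓⬜⬜🔴🟫⬜🟫🟩❓
❓❓❓⬜🟫⬜🟦🟩🟩🟫❓
❓❓❓🟫🟩⬜⬜⬜🟦❓❓
❓❓❓⬛⬜⬜⬜⬜❓❓❓
❓❓❓❓❓❓❓❓❓❓❓
❓❓❓❓❓❓❓❓❓❓❓

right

❓❓❓❓❓❓❓❓❓❓❓
❓❓🟩🟩🟩🟫🟩❓❓❓❓
❓❓🟫⬜🟫🟩🟩🟫⬜❓❓
❓❓🟫⬜🟩⬛⬜🟩🟩❓❓
❓❓⬛⬜🟩🟩🟫⬛🟩❓❓
❓❓⬜⬜🟩🔴⬜🟫🟩❓❓
❓❓⬜🟫⬜🟦🟩🟩🟫❓❓
❓❓🟫🟩⬜⬜⬜🟦❓❓❓
❓❓⬛⬜⬜⬜⬜❓❓❓❓
❓❓❓❓❓❓❓❓❓❓❓
❓❓❓❓❓❓❓❓❓❓❓

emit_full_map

🟩🟩🟩🟫🟩❓❓
🟫⬜🟫🟩🟩🟫⬜
🟫⬜🟩⬛⬜🟩🟩
⬛⬜🟩🟩🟫⬛🟩
⬜⬜🟩🔴⬜🟫🟩
⬜🟫⬜🟦🟩🟩🟫
🟫🟩⬜⬜⬜🟦❓
⬛⬜⬜⬜⬜❓❓

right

❓❓❓❓❓❓❓❓❓❓❓
❓🟩🟩🟩🟫🟩❓❓❓❓❓
❓🟫⬜🟫🟩🟩🟫⬜❓❓❓
❓🟫⬜🟩⬛⬜🟩🟩❓❓❓
❓⬛⬜🟩🟩🟫⬛🟩❓❓❓
❓⬜⬜🟩🟫🔴🟫🟩❓❓❓
❓⬜🟫⬜🟦🟩🟩🟫❓❓❓
❓🟫🟩⬜⬜⬜🟦🟦❓❓❓
❓⬛⬜⬜⬜⬜❓❓❓❓❓
❓❓❓❓❓❓❓❓❓❓❓
❓❓❓❓❓❓❓❓❓❓❓

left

❓❓❓❓❓❓❓❓❓❓❓
❓❓🟩🟩🟩🟫🟩❓❓❓❓
❓❓🟫⬜🟫🟩🟩🟫⬜❓❓
❓❓🟫⬜🟩⬛⬜🟩🟩❓❓
❓❓⬛⬜🟩🟩🟫⬛🟩❓❓
❓❓⬜⬜🟩🔴⬜🟫🟩❓❓
❓❓⬜🟫⬜🟦🟩🟩🟫❓❓
❓❓🟫🟩⬜⬜⬜🟦🟦❓❓
❓❓⬛⬜⬜⬜⬜❓❓❓❓
❓❓❓❓❓❓❓❓❓❓❓
❓❓❓❓❓❓❓❓❓❓❓

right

❓❓❓❓❓❓❓❓❓❓❓
❓🟩🟩🟩🟫🟩❓❓❓❓❓
❓🟫⬜🟫🟩🟩🟫⬜❓❓❓
❓🟫⬜🟩⬛⬜🟩🟩❓❓❓
❓⬛⬜🟩🟩🟫⬛🟩❓❓❓
❓⬜⬜🟩🟫🔴🟫🟩❓❓❓
❓⬜🟫⬜🟦🟩🟩🟫❓❓❓
❓🟫🟩⬜⬜⬜🟦🟦❓❓❓
❓⬛⬜⬜⬜⬜❓❓❓❓❓
❓❓❓❓❓❓❓❓❓❓❓
❓❓❓❓❓❓❓❓❓❓❓

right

❓❓❓❓❓❓❓❓❓❓❓
🟩🟩🟩🟫🟩❓❓❓❓❓❓
🟫⬜🟫🟩🟩🟫⬜❓❓❓❓
🟫⬜🟩⬛⬜🟩🟩🟫❓❓❓
⬛⬜🟩🟩🟫⬛🟩🟩❓❓❓
⬜⬜🟩🟫⬜🔴🟩⬜❓❓❓
⬜🟫⬜🟦🟩🟩🟫⬜❓❓❓
🟫🟩⬜⬜⬜🟦🟦⬜❓❓❓
⬛⬜⬜⬜⬜❓❓❓❓❓❓
❓❓❓❓❓❓❓❓❓❓❓
❓❓❓❓❓❓❓❓❓❓❓

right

❓❓❓❓❓❓❓❓❓❓❓
🟩🟩🟫🟩❓❓❓❓❓❓❓
⬜🟫🟩🟩🟫⬜❓❓❓❓❓
⬜🟩⬛⬜🟩🟩🟫⬜❓❓❓
⬜🟩🟩🟫⬛🟩🟩⬜❓❓❓
⬜🟩🟫⬜🟫🔴⬜🟩❓❓❓
🟫⬜🟦🟩🟩🟫⬜🟩❓❓❓
🟩⬜⬜⬜🟦🟦⬜🟩❓❓❓
⬜⬜⬜⬜❓❓❓❓❓❓❓
❓❓❓❓❓❓❓❓❓❓❓
❓❓❓❓❓❓❓❓❓❓❓

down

🟩🟩🟫🟩❓❓❓❓❓❓❓
⬜🟫🟩🟩🟫⬜❓❓❓❓❓
⬜🟩⬛⬜🟩🟩🟫⬜❓❓❓
⬜🟩🟩🟫⬛🟩🟩⬜❓❓❓
⬜🟩🟫⬜🟫🟩⬜🟩❓❓❓
🟫⬜🟦🟩🟩🔴⬜🟩❓❓❓
🟩⬜⬜⬜🟦🟦⬜🟩❓❓❓
⬜⬜⬜⬜⬜🟦🟩🟩❓❓❓
❓❓❓❓❓❓❓❓❓❓❓
❓❓❓❓❓❓❓❓❓❓❓
❓❓❓❓❓❓❓❓❓❓❓

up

❓❓❓❓❓❓❓❓❓❓❓
🟩🟩🟫🟩❓❓❓❓❓❓❓
⬜🟫🟩🟩🟫⬜❓❓❓❓❓
⬜🟩⬛⬜🟩🟩🟫⬜❓❓❓
⬜🟩🟩🟫⬛🟩🟩⬜❓❓❓
⬜🟩🟫⬜🟫🔴⬜🟩❓❓❓
🟫⬜🟦🟩🟩🟫⬜🟩❓❓❓
🟩⬜⬜⬜🟦🟦⬜🟩❓❓❓
⬜⬜⬜⬜⬜🟦🟩🟩❓❓❓
❓❓❓❓❓❓❓❓❓❓❓
❓❓❓❓❓❓❓❓❓❓❓

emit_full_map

🟩🟩🟩🟫🟩❓❓❓❓
🟫⬜🟫🟩🟩🟫⬜❓❓
🟫⬜🟩⬛⬜🟩🟩🟫⬜
⬛⬜🟩🟩🟫⬛🟩🟩⬜
⬜⬜🟩🟫⬜🟫🔴⬜🟩
⬜🟫⬜🟦🟩🟩🟫⬜🟩
🟫🟩⬜⬜⬜🟦🟦⬜🟩
⬛⬜⬜⬜⬜⬜🟦🟩🟩


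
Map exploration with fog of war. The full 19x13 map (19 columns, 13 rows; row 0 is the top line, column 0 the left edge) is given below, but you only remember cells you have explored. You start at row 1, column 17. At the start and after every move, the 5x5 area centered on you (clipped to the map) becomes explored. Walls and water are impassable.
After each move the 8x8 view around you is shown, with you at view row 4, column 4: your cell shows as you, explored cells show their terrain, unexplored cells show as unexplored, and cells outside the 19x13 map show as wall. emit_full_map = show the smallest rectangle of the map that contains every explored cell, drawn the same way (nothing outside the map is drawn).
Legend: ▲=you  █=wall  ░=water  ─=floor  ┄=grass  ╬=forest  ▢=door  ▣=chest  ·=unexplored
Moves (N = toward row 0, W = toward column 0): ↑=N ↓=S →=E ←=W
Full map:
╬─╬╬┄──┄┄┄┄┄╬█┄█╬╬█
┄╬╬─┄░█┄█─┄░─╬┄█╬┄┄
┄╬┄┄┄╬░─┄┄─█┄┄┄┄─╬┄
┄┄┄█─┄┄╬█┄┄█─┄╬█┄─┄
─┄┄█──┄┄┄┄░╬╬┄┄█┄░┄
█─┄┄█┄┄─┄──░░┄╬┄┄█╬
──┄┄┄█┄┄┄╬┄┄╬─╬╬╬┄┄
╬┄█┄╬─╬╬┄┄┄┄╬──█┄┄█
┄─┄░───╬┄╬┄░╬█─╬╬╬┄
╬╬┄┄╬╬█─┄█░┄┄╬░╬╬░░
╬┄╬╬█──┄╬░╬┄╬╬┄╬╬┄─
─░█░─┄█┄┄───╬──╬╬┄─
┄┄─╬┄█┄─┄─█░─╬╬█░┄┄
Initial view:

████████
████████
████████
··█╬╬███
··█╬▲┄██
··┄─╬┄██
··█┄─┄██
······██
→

████████
████████
████████
·█╬╬████
·█╬┄▲███
·┄─╬┄███
·█┄─┄███
·····███

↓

████████
████████
·█╬╬████
·█╬┄┄███
·┄─╬▲███
·█┄─┄███
··┄░┄███
·····███

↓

████████
·█╬╬████
·█╬┄┄███
·┄─╬┄███
·█┄─▲███
··┄░┄███
··┄█╬███
·····███

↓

·█╬╬████
·█╬┄┄███
·┄─╬┄███
·█┄─┄███
··┄░▲███
··┄█╬███
··╬┄┄███
·····███

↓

·█╬┄┄███
·┄─╬┄███
·█┄─┄███
··┄░┄███
··┄█▲███
··╬┄┄███
··┄┄████
·····███

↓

·┄─╬┄███
·█┄─┄███
··┄░┄███
··┄█╬███
··╬┄▲███
··┄┄████
··╬╬┄███
·····███

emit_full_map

█╬╬█
█╬┄┄
┄─╬┄
█┄─┄
·┄░┄
·┄█╬
·╬┄▲
·┄┄█
·╬╬┄

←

··┄─╬┄██
··█┄─┄██
··█┄░┄██
··┄┄█╬██
··╬╬▲┄██
··█┄┄███
··╬╬╬┄██
······██

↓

··█┄─┄██
··█┄░┄██
··┄┄█╬██
··╬╬┄┄██
··█┄▲███
··╬╬╬┄██
··╬╬░░██
······██

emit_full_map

█╬╬█
█╬┄┄
┄─╬┄
█┄─┄
█┄░┄
┄┄█╬
╬╬┄┄
█┄▲█
╬╬╬┄
╬╬░░
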